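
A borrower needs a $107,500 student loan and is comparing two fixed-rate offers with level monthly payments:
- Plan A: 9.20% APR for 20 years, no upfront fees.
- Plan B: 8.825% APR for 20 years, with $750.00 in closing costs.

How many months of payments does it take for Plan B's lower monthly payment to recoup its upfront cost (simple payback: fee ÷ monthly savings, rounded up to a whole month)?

Plan A: at 9.20% the monthly rate is 0.0076667, so the payment is 107,500 × 0.0076667 / (1 − 1.0076667^−240) = $981.08.
Plan B: monthly rate = 8.825%/12 = 0.0073542; payment = 107,500 × 0.0073542 / (1 − (1+0.0073542)^−240) = $955.14.
Monthly savings = $981.08 − $955.14 = $25.94.
Break-even = $750.00 / $25.94 = 28.91 → 29 months.

29 months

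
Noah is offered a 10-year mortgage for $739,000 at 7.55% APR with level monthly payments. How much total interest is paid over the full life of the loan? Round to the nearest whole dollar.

Monthly rate = 7.55%/12 = 0.0062917; payment = 739,000 × 0.0062917 / (1 − (1+0.0062917)^−120) = $8,791.36.
Total paid = 120 × $8,791.36 = $1,054,963.20; interest = $1,054,963.20 − $739,000 = $315,963.20.

$315,963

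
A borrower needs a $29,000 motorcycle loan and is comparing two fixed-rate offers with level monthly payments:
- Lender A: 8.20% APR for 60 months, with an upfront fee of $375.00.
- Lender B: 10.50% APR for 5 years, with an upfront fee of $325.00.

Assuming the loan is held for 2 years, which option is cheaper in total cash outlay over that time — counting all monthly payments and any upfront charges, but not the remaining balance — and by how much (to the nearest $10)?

Lender A: at 8.20% the monthly rate is 0.0068333, so the payment is 29,000 × 0.0068333 / (1 − 1.0068333^−60) = $590.80.
Lender B: at 10.50% the monthly rate is 0.0087500, so the payment is 29,000 × 0.0087500 / (1 − 1.0087500^−60) = $623.32.
Over 24 months: Lender A costs 24 × $590.80 + $375.00 = $14,554.20; Lender B costs 24 × $623.32 + $325.00 = $15,284.68.
Lender A is cheaper by $15,284.68 − $14,554.20 = $730.48.

Lender A by $730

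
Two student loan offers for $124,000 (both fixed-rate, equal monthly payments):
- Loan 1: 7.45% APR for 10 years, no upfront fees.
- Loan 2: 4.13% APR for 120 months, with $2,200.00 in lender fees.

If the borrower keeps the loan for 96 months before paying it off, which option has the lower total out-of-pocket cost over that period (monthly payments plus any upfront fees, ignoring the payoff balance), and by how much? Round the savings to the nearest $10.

Loan 2 by $17,530

Loan 1: monthly rate = 7.45%/12 = 0.0062083; payment = 124,000 × 0.0062083 / (1 − (1+0.0062083)^−120) = $1,468.67.
Loan 2: monthly rate = 4.13%/12 = 0.0034417; payment = 124,000 × 0.0034417 / (1 − (1+0.0034417)^−120) = $1,263.12.
Over 96 months: Loan 1 costs 96 × $1,468.67 = $140,992.32; Loan 2 costs 96 × $1,263.12 + $2,200.00 = $123,459.52.
Loan 2 is cheaper by $140,992.32 − $123,459.52 = $17,532.80.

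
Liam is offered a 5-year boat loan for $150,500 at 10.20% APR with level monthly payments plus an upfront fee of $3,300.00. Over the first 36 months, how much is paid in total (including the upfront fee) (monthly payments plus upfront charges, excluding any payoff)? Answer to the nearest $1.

$118,950

At 10.20% the monthly rate is 0.0085000, so the payment is 150,500 × 0.0085000 / (1 − 1.0085000^−60) = $3,212.51.
Total outlay = 36 × $3,212.51 + $3,300.00 = $118,950.36.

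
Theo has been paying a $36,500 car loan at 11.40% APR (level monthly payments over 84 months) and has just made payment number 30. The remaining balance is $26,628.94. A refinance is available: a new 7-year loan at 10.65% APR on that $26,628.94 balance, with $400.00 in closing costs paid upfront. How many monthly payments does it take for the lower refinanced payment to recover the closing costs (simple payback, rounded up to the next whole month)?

Current payment = 36,500 × 11.4%/12 / (1 − (1+0.0095000)^−84) = $632.67.
Refinanced payment = 26,628.94 × 0.0088750 / (1 − (1+0.0088750)^−84) = $451.07.
Monthly savings = $632.67 − $451.07 = $181.60.
Break-even = $400.00 / $181.60 = 2.20 → 3 months.

3 months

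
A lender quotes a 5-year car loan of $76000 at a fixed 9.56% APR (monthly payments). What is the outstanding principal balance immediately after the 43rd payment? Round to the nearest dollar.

$25,319

With monthly rate i = 9.56%/12 = 0.0079667, the balance after k of n payments is P · [(1+i)^n − (1+i)^k] / [(1+i)^n − 1].
(1+0.0079667)^60 = 1.60979368 and (1+0.0079667)^43 = 1.40664764, so the balance is 76,000 × (1.60979368 − 1.40664764) / (1.60979368 − 1) = $25,318.56.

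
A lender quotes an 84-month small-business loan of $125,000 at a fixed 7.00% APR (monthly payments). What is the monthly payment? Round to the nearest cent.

$1,886.58

Monthly rate = 7%/12 = 0.0058333; payment = 125,000 × 0.0058333 / (1 − (1+0.0058333)^−84) = $1,886.58.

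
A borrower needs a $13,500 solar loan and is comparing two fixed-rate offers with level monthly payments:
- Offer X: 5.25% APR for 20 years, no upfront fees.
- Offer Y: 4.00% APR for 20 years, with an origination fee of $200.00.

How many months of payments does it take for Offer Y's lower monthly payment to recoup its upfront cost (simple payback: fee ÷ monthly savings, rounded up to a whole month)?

22 months

Offer X: at 5.25% the monthly rate is 0.0043750, so the payment is 13,500 × 0.0043750 / (1 − 1.0043750^−240) = $90.97.
Offer Y: monthly rate = 4%/12 = 0.0033333; payment = 13,500 × 0.0033333 / (1 − (1+0.0033333)^−240) = $81.81.
Monthly savings = $90.97 − $81.81 = $9.16.
Break-even = $200.00 / $9.16 = 21.83 → 22 months.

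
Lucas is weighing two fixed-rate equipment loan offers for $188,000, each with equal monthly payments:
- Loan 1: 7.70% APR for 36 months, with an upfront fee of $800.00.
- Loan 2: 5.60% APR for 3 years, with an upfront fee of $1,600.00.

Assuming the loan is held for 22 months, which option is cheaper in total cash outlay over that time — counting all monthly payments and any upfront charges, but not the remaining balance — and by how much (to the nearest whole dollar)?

Loan 1: monthly rate = 7.7%/12 = 0.0064167; payment = 188,000 × 0.0064167 / (1 − (1+0.0064167)^−36) = $5,865.25.
Loan 2: at 5.60% the monthly rate is 0.0046667, so the payment is 188,000 × 0.0046667 / (1 − 1.0046667^−36) = $5,685.31.
Over 22 months: Loan 1 costs 22 × $5,865.25 + $800.00 = $129,835.50; Loan 2 costs 22 × $5,685.31 + $1,600.00 = $126,676.82.
Loan 2 is cheaper by $129,835.50 − $126,676.82 = $3,158.68.

Loan 2 by $3,159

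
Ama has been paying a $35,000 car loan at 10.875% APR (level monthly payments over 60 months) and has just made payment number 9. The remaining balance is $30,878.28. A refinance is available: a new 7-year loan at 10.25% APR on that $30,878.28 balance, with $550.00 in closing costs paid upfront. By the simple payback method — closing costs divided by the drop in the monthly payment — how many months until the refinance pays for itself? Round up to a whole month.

3 months

Current payment = 35,000 × 10.875%/12 / (1 − (1+0.0090625)^−60) = $758.80.
Refinanced payment = 30,878.28 × 0.0085417 / (1 − (1+0.0085417)^−84) = $516.61.
Monthly savings = $758.80 − $516.61 = $242.19.
Break-even = $550.00 / $242.19 = 2.27 → 3 months.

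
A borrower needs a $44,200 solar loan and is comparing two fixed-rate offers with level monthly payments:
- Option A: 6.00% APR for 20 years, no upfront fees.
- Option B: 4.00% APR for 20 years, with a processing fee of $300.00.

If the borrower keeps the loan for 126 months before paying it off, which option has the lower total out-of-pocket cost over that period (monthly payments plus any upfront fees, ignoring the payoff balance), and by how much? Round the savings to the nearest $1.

Option A: monthly rate = 6%/12 = 0.0050000; payment = 44,200 × 0.0050000 / (1 − (1+0.0050000)^−240) = $316.66.
Option B: monthly rate = 4%/12 = 0.0033333; payment = 44,200 × 0.0033333 / (1 − (1+0.0033333)^−240) = $267.84.
Over 126 months: Option A costs 126 × $316.66 = $39,899.16; Option B costs 126 × $267.84 + $300.00 = $34,047.84.
Option B is cheaper by $39,899.16 − $34,047.84 = $5,851.32.

Option B by $5,851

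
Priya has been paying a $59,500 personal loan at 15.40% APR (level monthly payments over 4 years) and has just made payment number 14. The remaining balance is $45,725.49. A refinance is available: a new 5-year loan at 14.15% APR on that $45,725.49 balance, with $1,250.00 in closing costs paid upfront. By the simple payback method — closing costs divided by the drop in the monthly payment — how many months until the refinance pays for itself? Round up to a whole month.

3 months

Current payment = 59,500 × 15.4%/12 / (1 − (1+0.0128333)^−48) = $1,668.02.
Refinanced payment = 45,725.49 × 0.0117917 / (1 − (1+0.0117917)^−60) = $1,067.51.
Monthly savings = $1,668.02 − $1,067.51 = $600.51.
Break-even = $1,250.00 / $600.51 = 2.08 → 3 months.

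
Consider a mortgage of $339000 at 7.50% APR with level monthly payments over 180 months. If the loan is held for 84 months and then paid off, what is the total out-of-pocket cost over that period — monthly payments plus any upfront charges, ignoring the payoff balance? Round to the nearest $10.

At 7.50% the monthly rate is 0.0062500, so the payment is 339,000 × 0.0062500 / (1 − 1.0062500^−180) = $3,142.57.
Total outlay = 84 × $3,142.57 = $263,975.88.

$263,980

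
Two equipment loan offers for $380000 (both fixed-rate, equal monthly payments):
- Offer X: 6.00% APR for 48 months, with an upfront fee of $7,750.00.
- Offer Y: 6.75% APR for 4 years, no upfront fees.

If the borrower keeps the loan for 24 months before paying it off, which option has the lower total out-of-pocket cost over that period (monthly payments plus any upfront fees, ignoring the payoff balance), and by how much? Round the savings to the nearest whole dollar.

Offer X: monthly rate = 6%/12 = 0.0050000; payment = 380,000 × 0.0050000 / (1 − (1+0.0050000)^−48) = $8,924.31.
Offer Y: at 6.75% the monthly rate is 0.0056250, so the payment is 380,000 × 0.0056250 / (1 − 1.0056250^−48) = $9,055.56.
Over 24 months: Offer X costs 24 × $8,924.31 + $7,750.00 = $221,933.44; Offer Y costs 24 × $9,055.56 = $217,333.44.
Offer Y is cheaper by $221,933.44 − $217,333.44 = $4,600.00.

Offer Y by $4,600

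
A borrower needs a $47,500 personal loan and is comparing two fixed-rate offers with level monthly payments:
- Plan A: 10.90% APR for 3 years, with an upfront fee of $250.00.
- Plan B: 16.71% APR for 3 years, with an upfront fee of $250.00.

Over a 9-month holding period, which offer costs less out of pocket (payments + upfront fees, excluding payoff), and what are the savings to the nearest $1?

Plan A by $1,204

Plan A: monthly rate = 10.9%/12 = 0.0090833; payment = 47,500 × 0.0090833 / (1 − (1+0.0090833)^−36) = $1,552.84.
Plan B: monthly rate = 16.71%/12 = 0.0139250; payment = 47,500 × 0.0139250 / (1 − (1+0.0139250)^−36) = $1,686.66.
Over 9 months: Plan A costs 9 × $1,552.84 + $250.00 = $14,225.56; Plan B costs 9 × $1,686.66 + $250.00 = $15,429.94.
Plan A is cheaper by $15,429.94 − $14,225.56 = $1,204.38.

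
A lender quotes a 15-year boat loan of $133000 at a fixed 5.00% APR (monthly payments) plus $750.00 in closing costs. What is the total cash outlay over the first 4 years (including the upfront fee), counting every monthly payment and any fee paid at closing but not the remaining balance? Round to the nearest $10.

Monthly rate = 5%/12 = 0.0041667; payment = 133,000 × 0.0041667 / (1 − (1+0.0041667)^−180) = $1,051.76.
Total outlay = 48 × $1,051.76 + $750.00 = $51,234.48.

$51,230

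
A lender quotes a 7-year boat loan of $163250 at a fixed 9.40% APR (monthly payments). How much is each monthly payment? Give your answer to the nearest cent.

$2,659.80

At 9.40% the monthly rate is 0.0078333, so the payment is 163,250 × 0.0078333 / (1 − 1.0078333^−84) = $2,659.80.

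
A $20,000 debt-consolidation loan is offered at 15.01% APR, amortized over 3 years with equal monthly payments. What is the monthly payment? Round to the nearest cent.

$693.40

At 15.01% the monthly rate is 0.0125083, so the payment is 20,000 × 0.0125083 / (1 − 1.0125083^−36) = $693.40.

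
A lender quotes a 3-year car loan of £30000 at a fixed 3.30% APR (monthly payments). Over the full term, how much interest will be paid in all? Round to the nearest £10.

Monthly rate = 3.3%/12 = 0.0027500; payment = 30,000 × 0.0027500 / (1 − (1+0.0027500)^−36) = £876.41.
Total paid = 36 × £876.41 = £31,550.76; interest = £31,550.76 − £30,000 = £1,550.76.

£1,550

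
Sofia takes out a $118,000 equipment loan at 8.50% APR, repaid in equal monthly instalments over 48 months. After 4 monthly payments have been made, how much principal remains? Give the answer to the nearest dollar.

With monthly rate i = 8.5%/12 = 0.0070833, the balance after k of n payments is P · [(1+i)^n − (1+i)^k] / [(1+i)^n − 1].
(1+0.0070833)^48 = 1.40326475 and (1+0.0070833)^4 = 1.02863580, so the balance is 118,000 × (1.40326475 − 1.02863580) / (1.40326475 − 1) = $109,620.83.

$109,621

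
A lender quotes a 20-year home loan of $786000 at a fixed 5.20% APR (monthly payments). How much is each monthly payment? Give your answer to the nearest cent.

At 5.20% the monthly rate is 0.0043333, so the payment is 786,000 × 0.0043333 / (1 − 1.0043333^−240) = $5,274.48.

$5,274.48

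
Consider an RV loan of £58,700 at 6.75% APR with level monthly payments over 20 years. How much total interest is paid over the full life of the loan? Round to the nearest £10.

Monthly rate = 6.75%/12 = 0.0056250; payment = 58,700 × 0.0056250 / (1 − (1+0.0056250)^−240) = £446.33.
Total paid = 240 × £446.33 = £107,119.20; interest = £107,119.20 − £58,700 = £48,419.20.

£48,420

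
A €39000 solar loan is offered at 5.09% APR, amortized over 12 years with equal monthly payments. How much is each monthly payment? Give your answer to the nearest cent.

Monthly rate = 5.09%/12 = 0.0042417; payment = 39,000 × 0.0042417 / (1 − (1+0.0042417)^−144) = €362.47.

€362.47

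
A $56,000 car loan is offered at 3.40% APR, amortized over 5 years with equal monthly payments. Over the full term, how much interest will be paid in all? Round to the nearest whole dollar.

Monthly rate = 3.4%/12 = 0.0028333; payment = 56,000 × 0.0028333 / (1 − (1+0.0028333)^−60) = $1,016.23.
Total paid = 60 × $1,016.23 = $60,973.80; interest = $60,973.80 − $56,000 = $4,973.80.

$4,974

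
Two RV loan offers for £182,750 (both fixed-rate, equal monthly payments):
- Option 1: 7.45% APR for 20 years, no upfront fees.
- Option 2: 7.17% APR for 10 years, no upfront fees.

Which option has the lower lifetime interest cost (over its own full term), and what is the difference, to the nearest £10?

Option 2 by £95,440

Option 1: at 7.45% the monthly rate is 0.0062083, so the payment is 182,750 × 0.0062083 / (1 − 1.0062083^−240) = £1,466.64.
Total interest on Option 1 = 240 × £1,466.64 − £182,750 = £169,243.60.
Option 2: at 7.17% the monthly rate is 0.0059750, so the payment is 182,750 × 0.0059750 / (1 − 1.0059750^−120) = £2,137.93.
Total interest on Option 2 = 120 × £2,137.93 − £182,750 = £73,801.60.
Option 2 is lower by £95,442.00.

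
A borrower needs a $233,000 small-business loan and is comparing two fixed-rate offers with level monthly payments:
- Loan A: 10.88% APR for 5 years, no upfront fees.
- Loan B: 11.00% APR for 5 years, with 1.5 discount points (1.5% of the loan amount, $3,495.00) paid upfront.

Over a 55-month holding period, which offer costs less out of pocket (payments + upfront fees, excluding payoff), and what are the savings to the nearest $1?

Loan A by $4,261

Loan A: monthly rate = 10.88%/12 = 0.0090667; payment = 233,000 × 0.0090667 / (1 − (1+0.0090667)^−60) = $5,052.05.
Loan B: at 11.00% the monthly rate is 0.0091667, so the payment is 233,000 × 0.0091667 / (1 − 1.0091667^−60) = $5,065.98.
Over 55 months: Loan A costs 55 × $5,052.05 = $277,862.75; Loan B costs 55 × $5,065.98 + $3,495.00 = $282,123.90.
Loan A is cheaper by $282,123.90 − $277,862.75 = $4,261.15.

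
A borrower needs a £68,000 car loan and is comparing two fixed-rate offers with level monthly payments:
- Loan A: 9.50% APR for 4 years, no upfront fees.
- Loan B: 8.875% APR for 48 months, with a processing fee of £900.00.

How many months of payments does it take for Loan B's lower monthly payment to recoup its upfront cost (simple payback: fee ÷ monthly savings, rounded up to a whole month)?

Loan A: monthly rate = 9.5%/12 = 0.0079167; payment = 68,000 × 0.0079167 / (1 − (1+0.0079167)^−48) = £1,708.37.
Loan B: monthly rate = 8.875%/12 = 0.0073958; payment = 68,000 × 0.0073958 / (1 − (1+0.0073958)^−48) = £1,688.15.
Monthly savings = £1,708.37 − £1,688.15 = £20.22.
Break-even = £900.00 / £20.22 = 44.51 → 45 months.

45 months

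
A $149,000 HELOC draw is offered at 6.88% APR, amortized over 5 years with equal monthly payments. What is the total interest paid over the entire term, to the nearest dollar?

At 6.88% the monthly rate is 0.0057333, so the payment is 149,000 × 0.0057333 / (1 − 1.0057333^−60) = $2,941.95.
Total paid = 60 × $2,941.95 = $176,517.00; interest = $176,517.00 − $149,000 = $27,517.00.

$27,517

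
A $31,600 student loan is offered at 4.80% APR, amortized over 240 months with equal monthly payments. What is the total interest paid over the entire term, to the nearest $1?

At 4.80% the monthly rate is 0.0040000, so the payment is 31,600 × 0.0040000 / (1 − 1.0040000^−240) = $205.07.
Total paid = 240 × $205.07 = $49,216.80; interest = $49,216.80 − $31,600 = $17,616.80.

$17,617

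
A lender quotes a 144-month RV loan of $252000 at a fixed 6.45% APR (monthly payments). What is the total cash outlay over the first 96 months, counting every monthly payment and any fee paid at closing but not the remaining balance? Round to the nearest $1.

Monthly rate = 6.45%/12 = 0.0053750; payment = 252,000 × 0.0053750 / (1 − (1+0.0053750)^−144) = $2,518.23.
Total outlay = 96 × $2,518.23 = $241,750.08.

$241,750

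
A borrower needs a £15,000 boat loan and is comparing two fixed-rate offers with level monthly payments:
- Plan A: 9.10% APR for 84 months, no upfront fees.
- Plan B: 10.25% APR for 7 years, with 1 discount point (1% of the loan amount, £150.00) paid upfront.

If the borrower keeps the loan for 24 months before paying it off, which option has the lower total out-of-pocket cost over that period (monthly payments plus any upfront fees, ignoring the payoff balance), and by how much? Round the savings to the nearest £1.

Plan A by £363

Plan A: monthly rate = 9.1%/12 = 0.0075833; payment = 15,000 × 0.0075833 / (1 − (1+0.0075833)^−84) = £242.10.
Plan B: monthly rate = 10.25%/12 = 0.0085417; payment = 15,000 × 0.0085417 / (1 − (1+0.0085417)^−84) = £250.96.
Over 24 months: Plan A costs 24 × £242.10 = £5,810.40; Plan B costs 24 × £250.96 + £150.00 = £6,173.04.
Plan A is cheaper by £6,173.04 − £5,810.40 = £362.64.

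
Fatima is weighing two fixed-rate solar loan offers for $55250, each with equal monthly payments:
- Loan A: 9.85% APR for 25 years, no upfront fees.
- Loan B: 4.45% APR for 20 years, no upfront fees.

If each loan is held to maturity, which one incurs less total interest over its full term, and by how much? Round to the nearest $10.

Loan A: at 9.85% the monthly rate is 0.0082083, so the payment is 55,250 × 0.0082083 / (1 − 1.0082083^−300) = $496.23.
Total interest on Loan A = 300 × $496.23 − $55,250 = $93,619.00.
Loan B: monthly rate = 4.45%/12 = 0.0037083; payment = 55,250 × 0.0037083 / (1 − (1+0.0037083)^−240) = $348.05.
Total interest on Loan B = 240 × $348.05 − $55,250 = $28,282.00.
Loan B is lower by $65,337.00.

Loan B by $65,340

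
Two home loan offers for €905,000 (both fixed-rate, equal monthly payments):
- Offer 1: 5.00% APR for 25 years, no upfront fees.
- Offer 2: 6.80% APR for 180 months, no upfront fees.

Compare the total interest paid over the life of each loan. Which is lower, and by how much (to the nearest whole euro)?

Offer 2 by €141,125

Offer 1: monthly rate = 5%/12 = 0.0041667; payment = 905,000 × 0.0041667 / (1 − (1+0.0041667)^−300) = €5,290.54.
Total interest on Offer 1 = 300 × €5,290.54 − €905,000 = €682,162.00.
Offer 2: monthly rate = 6.8%/12 = 0.0056667; payment = 905,000 × 0.0056667 / (1 − (1+0.0056667)^−180) = €8,033.54.
Total interest on Offer 2 = 180 × €8,033.54 − €905,000 = €541,037.20.
Offer 2 is lower by €141,124.80.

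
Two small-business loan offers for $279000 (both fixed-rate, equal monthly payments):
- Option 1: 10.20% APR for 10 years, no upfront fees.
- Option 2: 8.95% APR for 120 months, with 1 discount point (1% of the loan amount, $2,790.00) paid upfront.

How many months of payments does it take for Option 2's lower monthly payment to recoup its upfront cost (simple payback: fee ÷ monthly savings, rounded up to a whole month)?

15 months

Option 1: at 10.20% the monthly rate is 0.0085000, so the payment is 279,000 × 0.0085000 / (1 − 1.0085000^−120) = $3,717.97.
Option 2: monthly rate = 8.95%/12 = 0.0074583; payment = 279,000 × 0.0074583 / (1 − (1+0.0074583)^−120) = $3,526.71.
Monthly savings = $3,717.97 − $3,526.71 = $191.26.
Break-even = $2,790.00 / $191.26 = 14.59 → 15 months.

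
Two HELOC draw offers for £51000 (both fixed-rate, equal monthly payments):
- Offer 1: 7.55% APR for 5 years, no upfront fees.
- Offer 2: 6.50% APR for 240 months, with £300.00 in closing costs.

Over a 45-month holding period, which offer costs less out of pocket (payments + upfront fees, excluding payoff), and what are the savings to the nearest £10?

Offer 2 by £28,630

Offer 1: at 7.55% the monthly rate is 0.0062917, so the payment is 51,000 × 0.0062917 / (1 − 1.0062917^−60) = £1,023.15.
Offer 2: monthly rate = 6.5%/12 = 0.0054167; payment = 51,000 × 0.0054167 / (1 − (1+0.0054167)^−240) = £380.24.
Over 45 months: Offer 1 costs 45 × £1,023.15 = £46,041.75; Offer 2 costs 45 × £380.24 + £300.00 = £17,410.80.
Offer 2 is cheaper by £46,041.75 − £17,410.80 = £28,630.95.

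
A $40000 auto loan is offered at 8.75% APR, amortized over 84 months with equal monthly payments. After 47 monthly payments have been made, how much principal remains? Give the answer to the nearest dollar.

With monthly rate i = 8.75%/12 = 0.0072917, the balance after k of n payments is P · [(1+i)^n − (1+i)^k] / [(1+i)^n − 1].
(1+0.0072917)^84 = 1.84094260 and (1+0.0072917)^47 = 1.40700723, so the balance is 40,000 × (1.84094260 − 1.40700723) / (1.84094260 − 1) = $20,640.43.

$20,640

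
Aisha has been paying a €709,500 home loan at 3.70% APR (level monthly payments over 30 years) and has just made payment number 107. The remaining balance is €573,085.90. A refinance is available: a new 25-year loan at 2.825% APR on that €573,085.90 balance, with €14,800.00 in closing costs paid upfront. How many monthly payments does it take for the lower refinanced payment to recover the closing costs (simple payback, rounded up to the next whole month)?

Current payment = 709,500 × 3.7%/12 / (1 − (1+0.0030833)^−360) = €3,265.71.
Refinanced payment = 573,085.90 × 0.0023542 / (1 − (1+0.0023542)^−300) = €2,665.76.
Monthly savings = €3,265.71 − €2,665.76 = €599.95.
Break-even = €14,800.00 / €599.95 = 24.67 → 25 months.

25 months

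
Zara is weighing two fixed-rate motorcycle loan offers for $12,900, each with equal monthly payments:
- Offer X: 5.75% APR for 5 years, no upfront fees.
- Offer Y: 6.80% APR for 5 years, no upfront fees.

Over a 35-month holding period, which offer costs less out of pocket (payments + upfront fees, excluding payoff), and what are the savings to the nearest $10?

Offer X: at 5.75% the monthly rate is 0.0047917, so the payment is 12,900 × 0.0047917 / (1 − 1.0047917^−60) = $247.90.
Offer Y: monthly rate = 6.8%/12 = 0.0056667; payment = 12,900 × 0.0056667 / (1 − (1+0.0056667)^−60) = $254.22.
Over 35 months: Offer X costs 35 × $247.90 = $8,676.50; Offer Y costs 35 × $254.22 = $8,897.70.
Offer X is cheaper by $8,897.70 − $8,676.50 = $221.20.

Offer X by $220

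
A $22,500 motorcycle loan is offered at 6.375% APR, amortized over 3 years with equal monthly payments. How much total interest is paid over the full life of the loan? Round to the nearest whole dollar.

Monthly rate = 6.375%/12 = 0.0053125; payment = 22,500 × 0.0053125 / (1 − (1+0.0053125)^−36) = $688.32.
Total paid = 36 × $688.32 = $24,779.52; interest = $24,779.52 − $22,500 = $2,279.52.

$2,280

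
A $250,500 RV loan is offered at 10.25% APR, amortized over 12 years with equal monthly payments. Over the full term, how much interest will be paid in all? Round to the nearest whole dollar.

$185,814

Monthly rate = 10.25%/12 = 0.0085417; payment = 250,500 × 0.0085417 / (1 − (1+0.0085417)^−144) = $3,029.96.
Total paid = 144 × $3,029.96 = $436,314.24; interest = $436,314.24 − $250,500 = $185,814.24.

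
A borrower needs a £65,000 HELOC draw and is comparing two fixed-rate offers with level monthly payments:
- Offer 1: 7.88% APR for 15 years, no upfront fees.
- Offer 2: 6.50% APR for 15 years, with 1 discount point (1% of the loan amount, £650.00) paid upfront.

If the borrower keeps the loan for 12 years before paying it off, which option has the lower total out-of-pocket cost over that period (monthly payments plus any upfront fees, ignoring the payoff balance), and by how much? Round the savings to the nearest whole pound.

Offer 2 by £6,616

Offer 1: monthly rate = 7.88%/12 = 0.0065667; payment = 65,000 × 0.0065667 / (1 − (1+0.0065667)^−180) = £616.68.
Offer 2: monthly rate = 6.5%/12 = 0.0054167; payment = 65,000 × 0.0054167 / (1 − (1+0.0054167)^−180) = £566.22.
Over 144 months: Offer 1 costs 144 × £616.68 = £88,801.92; Offer 2 costs 144 × £566.22 + £650.00 = £82,185.68.
Offer 2 is cheaper by £88,801.92 − £82,185.68 = £6,616.24.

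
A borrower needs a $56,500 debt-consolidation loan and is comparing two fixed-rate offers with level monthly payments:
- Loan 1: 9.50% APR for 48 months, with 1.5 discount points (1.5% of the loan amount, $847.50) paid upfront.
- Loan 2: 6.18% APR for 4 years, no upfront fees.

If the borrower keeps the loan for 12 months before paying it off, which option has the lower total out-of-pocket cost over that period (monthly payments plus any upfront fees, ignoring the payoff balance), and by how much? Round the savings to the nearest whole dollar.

Loan 2 by $1,902

Loan 1: monthly rate = 9.5%/12 = 0.0079167; payment = 56,500 × 0.0079167 / (1 − (1+0.0079167)^−48) = $1,419.46.
Loan 2: monthly rate = 6.18%/12 = 0.0051500; payment = 56,500 × 0.0051500 / (1 − (1+0.0051500)^−48) = $1,331.57.
Over 12 months: Loan 1 costs 12 × $1,419.46 + $847.50 = $17,881.02; Loan 2 costs 12 × $1,331.57 = $15,978.84.
Loan 2 is cheaper by $17,881.02 − $15,978.84 = $1,902.18.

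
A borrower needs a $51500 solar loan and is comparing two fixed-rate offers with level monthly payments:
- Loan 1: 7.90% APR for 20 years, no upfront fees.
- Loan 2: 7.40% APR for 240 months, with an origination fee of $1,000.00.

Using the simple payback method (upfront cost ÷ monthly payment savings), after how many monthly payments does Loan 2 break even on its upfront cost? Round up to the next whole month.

64 months

Loan 1: at 7.90% the monthly rate is 0.0065833, so the payment is 51,500 × 0.0065833 / (1 − 1.0065833^−240) = $427.57.
Loan 2: at 7.40% the monthly rate is 0.0061667, so the payment is 51,500 × 0.0061667 / (1 − 1.0061667^−240) = $411.74.
Monthly savings = $427.57 − $411.74 = $15.83.
Break-even = $1,000.00 / $15.83 = 63.17 → 64 months.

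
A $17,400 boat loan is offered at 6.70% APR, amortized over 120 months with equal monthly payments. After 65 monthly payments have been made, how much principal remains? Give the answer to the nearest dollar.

With monthly rate i = 6.7%/12 = 0.0055833, the balance after k of n payments is P · [(1+i)^n − (1+i)^k] / [(1+i)^n − 1].
(1+0.0055833)^120 = 1.95059902 and (1+0.0055833)^65 = 1.43606578, so the balance is 17,400 × (1.95059902 − 1.43606578) / (1.95059902 − 1) = $9,418.14.

$9,418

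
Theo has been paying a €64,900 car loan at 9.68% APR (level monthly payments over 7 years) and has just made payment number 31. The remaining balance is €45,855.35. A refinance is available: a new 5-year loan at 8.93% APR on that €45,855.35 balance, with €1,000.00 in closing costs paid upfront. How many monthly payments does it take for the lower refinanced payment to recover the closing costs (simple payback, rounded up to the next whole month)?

Current payment = 64,900 × 9.68%/12 / (1 − (1+0.0080667)^−84) = €1,066.72.
Refinanced payment = 45,855.35 × 0.0074417 / (1 − (1+0.0074417)^−60) = €950.32.
Monthly savings = €1,066.72 − €950.32 = €116.40.
Break-even = €1,000.00 / €116.40 = 8.59 → 9 months.

9 months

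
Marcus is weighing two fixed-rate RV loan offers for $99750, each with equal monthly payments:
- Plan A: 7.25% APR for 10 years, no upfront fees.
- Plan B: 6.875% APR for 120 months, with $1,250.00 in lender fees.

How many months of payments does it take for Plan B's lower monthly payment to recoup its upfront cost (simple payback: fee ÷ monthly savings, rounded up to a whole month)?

65 months

Plan A: monthly rate = 7.25%/12 = 0.0060417; payment = 99,750 × 0.0060417 / (1 − (1+0.0060417)^−120) = $1,171.08.
Plan B: at 6.875% the monthly rate is 0.0057292, so the payment is 99,750 × 0.0057292 / (1 − 1.0057292^−120) = $1,151.77.
Monthly savings = $1,171.08 − $1,151.77 = $19.31.
Break-even = $1,250.00 / $19.31 = 64.73 → 65 months.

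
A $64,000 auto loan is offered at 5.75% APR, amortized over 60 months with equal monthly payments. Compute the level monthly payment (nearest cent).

$1,229.87

Monthly rate = 5.75%/12 = 0.0047917; payment = 64,000 × 0.0047917 / (1 − (1+0.0047917)^−60) = $1,229.87.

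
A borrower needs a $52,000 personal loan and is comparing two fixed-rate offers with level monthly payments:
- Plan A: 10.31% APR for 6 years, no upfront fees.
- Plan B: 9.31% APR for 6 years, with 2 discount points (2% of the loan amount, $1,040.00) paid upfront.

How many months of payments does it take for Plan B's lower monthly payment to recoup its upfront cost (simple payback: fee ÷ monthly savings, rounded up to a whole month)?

40 months

Plan A: at 10.31% the monthly rate is 0.0085917, so the payment is 52,000 × 0.0085917 / (1 − 1.0085917^−72) = $971.49.
Plan B: at 9.31% the monthly rate is 0.0077583, so the payment is 52,000 × 0.0077583 / (1 − 1.0077583^−72) = $945.35.
Monthly savings = $971.49 − $945.35 = $26.14.
Break-even = $1,040.00 / $26.14 = 39.79 → 40 months.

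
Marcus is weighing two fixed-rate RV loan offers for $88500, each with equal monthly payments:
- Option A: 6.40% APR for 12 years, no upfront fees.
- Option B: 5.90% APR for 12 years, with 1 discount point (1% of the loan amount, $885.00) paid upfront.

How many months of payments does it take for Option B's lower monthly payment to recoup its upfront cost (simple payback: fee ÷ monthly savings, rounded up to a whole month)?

39 months

Option A: monthly rate = 6.4%/12 = 0.0053333; payment = 88,500 × 0.0053333 / (1 − (1+0.0053333)^−144) = $882.06.
Option B: at 5.90% the monthly rate is 0.0049167, so the payment is 88,500 × 0.0049167 / (1 − 1.0049167^−144) = $859.05.
Monthly savings = $882.06 − $859.05 = $23.01.
Break-even = $885.00 / $23.01 = 38.46 → 39 months.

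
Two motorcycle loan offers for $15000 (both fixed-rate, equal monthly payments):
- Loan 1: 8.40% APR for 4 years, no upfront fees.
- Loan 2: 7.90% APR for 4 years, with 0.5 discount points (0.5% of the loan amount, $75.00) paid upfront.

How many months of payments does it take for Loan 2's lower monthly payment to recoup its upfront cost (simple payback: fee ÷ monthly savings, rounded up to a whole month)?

22 months

Loan 1: monthly rate = 8.4%/12 = 0.0070000; payment = 15,000 × 0.0070000 / (1 − (1+0.0070000)^−48) = $369.02.
Loan 2: at 7.90% the monthly rate is 0.0065833, so the payment is 15,000 × 0.0065833 / (1 − 1.0065833^−48) = $365.49.
Monthly savings = $369.02 − $365.49 = $3.53.
Break-even = $75.00 / $3.53 = 21.25 → 22 months.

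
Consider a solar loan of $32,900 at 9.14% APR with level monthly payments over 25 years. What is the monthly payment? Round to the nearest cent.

At 9.14% the monthly rate is 0.0076167, so the payment is 32,900 × 0.0076167 / (1 − 1.0076167^−300) = $279.26.

$279.26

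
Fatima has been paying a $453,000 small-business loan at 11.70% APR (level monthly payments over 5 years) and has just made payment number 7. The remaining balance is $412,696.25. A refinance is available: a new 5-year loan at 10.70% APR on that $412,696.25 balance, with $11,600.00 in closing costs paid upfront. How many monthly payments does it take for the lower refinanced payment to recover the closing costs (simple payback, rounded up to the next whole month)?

11 months

Current payment = 453,000 × 11.7%/12 / (1 − (1+0.0097500)^−60) = $10,008.19.
Refinanced payment = 412,696.25 × 0.0089167 / (1 − (1+0.0089167)^−60) = $8,911.40.
Monthly savings = $10,008.19 − $8,911.40 = $1,096.79.
Break-even = $11,600.00 / $1,096.79 = 10.58 → 11 months.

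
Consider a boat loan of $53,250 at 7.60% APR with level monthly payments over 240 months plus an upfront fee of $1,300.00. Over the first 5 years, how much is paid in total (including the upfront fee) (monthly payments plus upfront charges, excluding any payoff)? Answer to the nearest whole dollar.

$27,234

At 7.60% the monthly rate is 0.0063333, so the payment is 53,250 × 0.0063333 / (1 − 1.0063333^−240) = $432.24.
Total outlay = 60 × $432.24 + $1,300.00 = $27,234.40.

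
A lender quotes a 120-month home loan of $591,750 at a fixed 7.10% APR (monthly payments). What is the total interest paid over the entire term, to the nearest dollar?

Monthly rate = 7.1%/12 = 0.0059167; payment = 591,750 × 0.0059167 / (1 − (1+0.0059167)^−120) = $6,901.26.
Total paid = 120 × $6,901.26 = $828,151.20; interest = $828,151.20 − $591,750 = $236,401.20.

$236,401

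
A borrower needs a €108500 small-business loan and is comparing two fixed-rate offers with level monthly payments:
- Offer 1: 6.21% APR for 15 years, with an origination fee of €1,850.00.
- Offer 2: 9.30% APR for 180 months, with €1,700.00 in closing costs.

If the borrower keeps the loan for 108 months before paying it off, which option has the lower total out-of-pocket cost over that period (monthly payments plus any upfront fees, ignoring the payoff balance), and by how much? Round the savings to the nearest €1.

Offer 1 by €20,585

Offer 1: at 6.21% the monthly rate is 0.0051750, so the payment is 108,500 × 0.0051750 / (1 − 1.0051750^−180) = €927.94.
Offer 2: at 9.30% the monthly rate is 0.0077500, so the payment is 108,500 × 0.0077500 / (1 − 1.0077500^−180) = €1,119.93.
Over 108 months: Offer 1 costs 108 × €927.94 + €1,850.00 = €102,067.52; Offer 2 costs 108 × €1,119.93 + €1,700.00 = €122,652.44.
Offer 1 is cheaper by €122,652.44 − €102,067.52 = €20,584.92.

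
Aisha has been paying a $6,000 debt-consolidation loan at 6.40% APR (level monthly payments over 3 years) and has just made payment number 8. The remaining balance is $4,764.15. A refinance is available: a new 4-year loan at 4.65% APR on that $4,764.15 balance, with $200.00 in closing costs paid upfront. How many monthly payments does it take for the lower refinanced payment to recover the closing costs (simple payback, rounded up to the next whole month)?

Current payment = 6,000 × 6.4%/12 / (1 − (1+0.0053333)^−36) = $183.62.
Refinanced payment = 4,764.15 × 0.0038750 / (1 − (1+0.0038750)^−48) = $108.96.
Monthly savings = $183.62 − $108.96 = $74.66.
Break-even = $200.00 / $74.66 = 2.68 → 3 months.

3 months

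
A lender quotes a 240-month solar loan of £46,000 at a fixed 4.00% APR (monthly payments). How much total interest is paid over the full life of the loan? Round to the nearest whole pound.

£20,900

Monthly rate = 4%/12 = 0.0033333; payment = 46,000 × 0.0033333 / (1 − (1+0.0033333)^−240) = £278.75.
Total paid = 240 × £278.75 = £66,900.00; interest = £66,900.00 − £46,000 = £20,900.00.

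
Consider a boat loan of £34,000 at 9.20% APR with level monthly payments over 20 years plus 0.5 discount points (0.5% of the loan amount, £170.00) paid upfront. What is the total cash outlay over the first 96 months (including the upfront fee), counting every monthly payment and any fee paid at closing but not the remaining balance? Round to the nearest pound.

£29,958

Monthly rate = 9.2%/12 = 0.0076667; payment = 34,000 × 0.0076667 / (1 − (1+0.0076667)^−240) = £310.29.
Total outlay = 96 × £310.29 + £170.00 = £29,957.84.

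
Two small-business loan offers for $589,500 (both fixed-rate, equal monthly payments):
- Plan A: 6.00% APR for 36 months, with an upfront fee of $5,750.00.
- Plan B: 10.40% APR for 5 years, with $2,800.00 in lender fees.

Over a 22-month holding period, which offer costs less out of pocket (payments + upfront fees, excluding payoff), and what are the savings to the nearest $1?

Plan A: at 6.00% the monthly rate is 0.0050000, so the payment is 589,500 × 0.0050000 / (1 − 1.0050000^−36) = $17,933.73.
Plan B: monthly rate = 10.4%/12 = 0.0086667; payment = 589,500 × 0.0086667 / (1 − (1+0.0086667)^−60) = $12,641.47.
Over 22 months: Plan A costs 22 × $17,933.73 + $5,750.00 = $400,292.06; Plan B costs 22 × $12,641.47 + $2,800.00 = $280,912.34.
Plan B is cheaper by $400,292.06 − $280,912.34 = $119,379.72.

Plan B by $119,380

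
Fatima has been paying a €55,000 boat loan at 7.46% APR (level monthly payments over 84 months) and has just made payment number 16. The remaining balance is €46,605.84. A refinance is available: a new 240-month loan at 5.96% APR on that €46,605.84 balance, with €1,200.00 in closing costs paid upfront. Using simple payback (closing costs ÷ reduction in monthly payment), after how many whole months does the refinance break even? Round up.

Current payment = 55,000 × 7.46%/12 / (1 − (1+0.0062167)^−84) = €842.52.
Refinanced payment = 46,605.84 × 0.0049667 / (1 − (1+0.0049667)^−240) = €332.82.
Monthly savings = €842.52 − €332.82 = €509.70.
Break-even = €1,200.00 / €509.70 = 2.35 → 3 months.

3 months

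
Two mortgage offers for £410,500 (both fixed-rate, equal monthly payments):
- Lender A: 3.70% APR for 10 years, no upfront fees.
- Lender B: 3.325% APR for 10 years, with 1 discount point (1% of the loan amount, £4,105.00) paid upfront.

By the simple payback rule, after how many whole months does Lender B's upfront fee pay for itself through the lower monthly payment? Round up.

Lender A: at 3.70% the monthly rate is 0.0030833, so the payment is 410,500 × 0.0030833 / (1 − 1.0030833^−120) = £4,097.84.
Lender B: at 3.325% the monthly rate is 0.0027708, so the payment is 410,500 × 0.0027708 / (1 − 1.0027708^−120) = £4,025.70.
Monthly savings = £4,097.84 − £4,025.70 = £72.14.
Break-even = £4,105.00 / £72.14 = 56.90 → 57 months.

57 months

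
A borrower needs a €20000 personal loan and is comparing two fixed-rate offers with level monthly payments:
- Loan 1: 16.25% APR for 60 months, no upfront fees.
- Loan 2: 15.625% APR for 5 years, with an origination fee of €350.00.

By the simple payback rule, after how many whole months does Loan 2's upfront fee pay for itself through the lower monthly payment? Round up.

Loan 1: monthly rate = 16.25%/12 = 0.0135417; payment = 20,000 × 0.0135417 / (1 − (1+0.0135417)^−60) = €489.02.
Loan 2: monthly rate = 15.625%/12 = 0.0130208; payment = 20,000 × 0.0130208 / (1 − (1+0.0130208)^−60) = €482.39.
Monthly savings = €489.02 − €482.39 = €6.63.
Break-even = €350.00 / €6.63 = 52.79 → 53 months.

53 months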